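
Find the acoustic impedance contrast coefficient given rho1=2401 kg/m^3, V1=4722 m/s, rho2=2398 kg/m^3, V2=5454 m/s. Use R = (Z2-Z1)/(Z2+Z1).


Z1 = 2401 * 4722 = 11337522
Z2 = 2398 * 5454 = 13078692
R = (13078692 - 11337522) / (13078692 + 11337522) = 1741170 / 24416214 = 0.0713

0.0713


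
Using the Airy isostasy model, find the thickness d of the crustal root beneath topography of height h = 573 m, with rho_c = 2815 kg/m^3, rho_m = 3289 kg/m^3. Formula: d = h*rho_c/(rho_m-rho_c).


rho_m - rho_c = 3289 - 2815 = 474
d = 573 * 2815 / 474
= 1612995 / 474
= 3402.94 m

3402.94


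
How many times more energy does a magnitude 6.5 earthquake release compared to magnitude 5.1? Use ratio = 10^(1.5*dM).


M2 - M1 = 6.5 - 5.1 = 1.4
1.5 * 1.4 = 2.1
ratio = 10^2.1 = 125.89

125.89


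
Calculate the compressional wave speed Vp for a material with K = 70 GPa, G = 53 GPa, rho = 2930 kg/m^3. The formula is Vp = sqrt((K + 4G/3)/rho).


First compute the effective modulus:
K + 4G/3 = 70e9 + 4*53e9/3 = 140666666666.67 Pa
Then divide by density:
140666666666.67 / 2930 = 48009101.2514 Pa/(kg/m^3)
Take the square root:
Vp = sqrt(48009101.2514) = 6928.86 m/s

6928.86


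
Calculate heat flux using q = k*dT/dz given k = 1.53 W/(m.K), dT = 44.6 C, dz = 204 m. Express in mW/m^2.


q = k * dT / dz * 1000
= 1.53 * 44.6 / 204 * 1000
= 0.3345 * 1000
= 334.5 mW/m^2

334.5


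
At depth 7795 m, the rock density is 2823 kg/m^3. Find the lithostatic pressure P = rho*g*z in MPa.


P = rho * g * z / 1e6
= 2823 * 9.81 * 7795 / 1e6
= 215871845.85 / 1e6
= 215.8718 MPa

215.8718


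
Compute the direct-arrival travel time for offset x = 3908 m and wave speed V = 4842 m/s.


t = x / V
= 3908 / 4842
= 0.8071 s

0.8071


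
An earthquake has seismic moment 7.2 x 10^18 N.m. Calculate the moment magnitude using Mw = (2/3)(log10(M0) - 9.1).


log10(M0) = log10(7.2 x 10^18) = 18.8573
Mw = 2/3 * (18.8573 - 9.1)
= 2/3 * 9.7573
= 6.5

6.5


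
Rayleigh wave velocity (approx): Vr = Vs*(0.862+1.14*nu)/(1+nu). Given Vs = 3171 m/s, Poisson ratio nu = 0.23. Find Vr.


Numerator factor = 0.862 + 1.14*0.23 = 1.1242
Denominator = 1 + 0.23 = 1.23
Vr = 3171 * 1.1242 / 1.23 = 2898.24 m/s

2898.24


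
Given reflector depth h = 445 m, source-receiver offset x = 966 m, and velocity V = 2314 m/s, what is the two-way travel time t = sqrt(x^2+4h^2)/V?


x^2 + 4h^2 = 966^2 + 4*445^2 = 933156 + 792100 = 1725256
sqrt(1725256) = 1313.49
t = 1313.49 / 2314 = 0.5676 s

0.5676


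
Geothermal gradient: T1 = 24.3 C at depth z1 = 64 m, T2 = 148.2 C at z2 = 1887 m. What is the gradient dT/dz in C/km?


dT = 148.2 - 24.3 = 123.9 C
dz = 1887 - 64 = 1823 m
gradient = dT/dz * 1000 = 123.9/1823 * 1000 = 67.9649 C/km

67.9649


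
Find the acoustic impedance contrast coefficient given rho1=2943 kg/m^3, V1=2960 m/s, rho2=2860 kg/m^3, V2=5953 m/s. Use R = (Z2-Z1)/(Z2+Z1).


Z1 = 2943 * 2960 = 8711280
Z2 = 2860 * 5953 = 17025580
R = (17025580 - 8711280) / (17025580 + 8711280) = 8314300 / 25736860 = 0.3231

0.3231


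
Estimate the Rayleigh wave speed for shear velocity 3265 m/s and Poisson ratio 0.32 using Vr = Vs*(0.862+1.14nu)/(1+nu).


Numerator factor = 0.862 + 1.14*0.32 = 1.2268
Denominator = 1 + 0.32 = 1.32
Vr = 3265 * 1.2268 / 1.32 = 3034.47 m/s

3034.47


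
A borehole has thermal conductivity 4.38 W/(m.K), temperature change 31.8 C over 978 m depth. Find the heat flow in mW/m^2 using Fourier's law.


q = k * dT / dz * 1000
= 4.38 * 31.8 / 978 * 1000
= 0.142417 * 1000
= 142.4172 mW/m^2

142.4172


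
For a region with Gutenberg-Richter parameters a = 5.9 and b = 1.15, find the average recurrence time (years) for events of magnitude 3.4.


log10(N) = 5.9 - 1.15*3.4 = 1.99
N = 10^1.99 = 97.723722
T = 1/N = 1/97.723722 = 0.0102 years

0.0102


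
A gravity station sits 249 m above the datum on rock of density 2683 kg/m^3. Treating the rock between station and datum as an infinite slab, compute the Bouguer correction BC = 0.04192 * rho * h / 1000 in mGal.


BC = 0.04192 * rho * h / 1000
= 0.04192 * 2683 * 249 / 1000
= 28.0054 mGal

28.0054


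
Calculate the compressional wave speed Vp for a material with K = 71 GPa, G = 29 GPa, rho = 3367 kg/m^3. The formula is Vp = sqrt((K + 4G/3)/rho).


First compute the effective modulus:
K + 4G/3 = 71e9 + 4*29e9/3 = 109666666666.67 Pa
Then divide by density:
109666666666.67 / 3367 = 32571032.571 Pa/(kg/m^3)
Take the square root:
Vp = sqrt(32571032.571) = 5707.1 m/s

5707.1


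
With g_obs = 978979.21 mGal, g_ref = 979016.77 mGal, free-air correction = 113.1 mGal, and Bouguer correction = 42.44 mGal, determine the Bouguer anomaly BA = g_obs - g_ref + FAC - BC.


BA = g_obs - g_ref + FAC - BC
= 978979.21 - 979016.77 + 113.1 - 42.44
= 33.1 mGal

33.1


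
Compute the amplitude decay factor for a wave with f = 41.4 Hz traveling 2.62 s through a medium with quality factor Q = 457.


pi*f*t/Q = pi*41.4*2.62/457 = 0.74565
A/A0 = exp(-0.74565) = 0.474426

0.474426


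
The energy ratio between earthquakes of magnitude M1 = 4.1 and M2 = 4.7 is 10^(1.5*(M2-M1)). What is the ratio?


M2 - M1 = 4.7 - 4.1 = 0.6
1.5 * 0.6 = 0.9
ratio = 10^0.9 = 7.94

7.94


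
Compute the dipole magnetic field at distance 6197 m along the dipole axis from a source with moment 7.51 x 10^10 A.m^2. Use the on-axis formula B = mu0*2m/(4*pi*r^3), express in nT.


m = 7.51 x 10^10 = 75100000000 A.m^2
2m = 150200000000 A.m^2
r^3 = 6197^3 = 237982207373
B = (4pi*10^-7) * 150200000000 / (4*pi * 237982207373) * 1e9
= 188746.886628 / 2990572617472.4 * 1e9
= 63.114 nT

63.114


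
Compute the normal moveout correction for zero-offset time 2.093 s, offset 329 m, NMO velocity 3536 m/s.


x/Vnmo = 329/3536 = 0.093043
(x/Vnmo)^2 = 0.008657
t0^2 = 4.380649
sqrt(4.380649 + 0.008657) = 2.095067
dt = 2.095067 - 2.093 = 0.002067

0.002067


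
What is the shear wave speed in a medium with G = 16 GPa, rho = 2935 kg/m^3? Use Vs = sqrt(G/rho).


Convert G to Pa: G = 16e9 Pa
Compute G/rho = 16e9 / 2935 = 5451448.0409
Vs = sqrt(5451448.0409) = 2334.83 m/s

2334.83


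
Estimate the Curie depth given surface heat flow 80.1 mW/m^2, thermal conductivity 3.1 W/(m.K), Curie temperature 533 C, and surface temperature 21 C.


T_Curie - T_surf = 533 - 21 = 512 C
Convert q to W/m^2: 80.1 mW/m^2 = 0.0801 W/m^2
d = 512 * 3.1 / 0.0801 = 19815.23 m

19815.23


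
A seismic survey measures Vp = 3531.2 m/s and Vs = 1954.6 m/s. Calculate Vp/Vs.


Vp/Vs = 3531.2 / 1954.6
= 1.8066

1.8066


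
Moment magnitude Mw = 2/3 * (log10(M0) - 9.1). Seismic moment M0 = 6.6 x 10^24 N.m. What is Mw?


log10(M0) = log10(6.6 x 10^24) = 24.8195
Mw = 2/3 * (24.8195 - 9.1)
= 2/3 * 15.7195
= 10.48

10.48


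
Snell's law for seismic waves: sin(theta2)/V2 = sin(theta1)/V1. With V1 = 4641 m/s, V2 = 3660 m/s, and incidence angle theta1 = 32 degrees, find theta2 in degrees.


sin(theta1) = sin(32 deg) = 0.529919
sin(theta2) = V2/V1 * sin(theta1) = 3660/4641 * 0.529919 = 0.417907
theta2 = arcsin(0.417907) = 24.7025 degrees

24.7025


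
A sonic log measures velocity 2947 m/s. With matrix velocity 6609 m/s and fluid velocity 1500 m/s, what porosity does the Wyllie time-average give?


1/V - 1/Vm = 1/2947 - 1/6609 = 0.00018802
1/Vf - 1/Vm = 1/1500 - 1/6609 = 0.00051536
phi = 0.00018802 / 0.00051536 = 0.3648

0.3648


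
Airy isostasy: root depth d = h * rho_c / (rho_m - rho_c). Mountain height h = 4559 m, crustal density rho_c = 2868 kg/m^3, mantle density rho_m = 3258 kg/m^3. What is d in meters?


rho_m - rho_c = 3258 - 2868 = 390
d = 4559 * 2868 / 390
= 13075212 / 390
= 33526.18 m

33526.18


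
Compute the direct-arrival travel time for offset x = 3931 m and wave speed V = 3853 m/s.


t = x / V
= 3931 / 3853
= 1.0202 s

1.0202


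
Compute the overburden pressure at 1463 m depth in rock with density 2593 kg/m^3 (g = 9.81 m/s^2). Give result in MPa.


P = rho * g * z / 1e6
= 2593 * 9.81 * 1463 / 1e6
= 37214813.79 / 1e6
= 37.2148 MPa

37.2148


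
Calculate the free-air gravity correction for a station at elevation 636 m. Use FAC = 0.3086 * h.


FAC = 0.3086 * h
= 0.3086 * 636
= 196.2696 mGal

196.2696


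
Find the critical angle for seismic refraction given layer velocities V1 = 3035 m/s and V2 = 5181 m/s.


V1/V2 = 3035/5181 = 0.585794
theta_c = arcsin(0.585794) = 35.8591 degrees

35.8591


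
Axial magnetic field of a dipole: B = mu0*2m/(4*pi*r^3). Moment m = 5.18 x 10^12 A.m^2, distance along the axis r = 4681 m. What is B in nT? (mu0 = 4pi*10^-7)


m = 5.18 x 10^12 = 5180000000000 A.m^2
2m = 10360000000000 A.m^2
r^3 = 4681^3 = 102568953241
B = (4pi*10^-7) * 10360000000000 / (4*pi * 102568953241) * 1e9
= 13018759.956476 / 1288919479953.28 * 1e9
= 10100.5223 nT

10100.5223


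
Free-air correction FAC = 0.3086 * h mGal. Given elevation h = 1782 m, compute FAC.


FAC = 0.3086 * h
= 0.3086 * 1782
= 549.9252 mGal

549.9252


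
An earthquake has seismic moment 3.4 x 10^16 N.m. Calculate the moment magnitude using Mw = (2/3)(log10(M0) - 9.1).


log10(M0) = log10(3.4 x 10^16) = 16.5315
Mw = 2/3 * (16.5315 - 9.1)
= 2/3 * 7.4315
= 4.95

4.95


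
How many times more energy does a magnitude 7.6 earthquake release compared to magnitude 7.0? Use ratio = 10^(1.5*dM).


M2 - M1 = 7.6 - 7.0 = 0.6
1.5 * 0.6 = 0.9
ratio = 10^0.9 = 7.94

7.94


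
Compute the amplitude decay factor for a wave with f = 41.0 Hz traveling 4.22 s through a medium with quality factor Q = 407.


pi*f*t/Q = pi*41.0*4.22/407 = 1.335524
A/A0 = exp(-1.335524) = 0.26302

0.26302


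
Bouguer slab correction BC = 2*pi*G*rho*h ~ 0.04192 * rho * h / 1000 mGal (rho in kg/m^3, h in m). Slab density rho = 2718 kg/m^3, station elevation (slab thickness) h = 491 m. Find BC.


BC = 0.04192 * rho * h / 1000
= 0.04192 * 2718 * 491 / 1000
= 55.9438 mGal

55.9438


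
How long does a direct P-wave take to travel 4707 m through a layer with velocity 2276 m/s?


t = x / V
= 4707 / 2276
= 2.0681 s

2.0681


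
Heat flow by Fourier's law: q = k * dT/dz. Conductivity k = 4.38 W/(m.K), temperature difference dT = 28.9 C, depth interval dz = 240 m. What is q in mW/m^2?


q = k * dT / dz * 1000
= 4.38 * 28.9 / 240 * 1000
= 0.527425 * 1000
= 527.425 mW/m^2

527.425


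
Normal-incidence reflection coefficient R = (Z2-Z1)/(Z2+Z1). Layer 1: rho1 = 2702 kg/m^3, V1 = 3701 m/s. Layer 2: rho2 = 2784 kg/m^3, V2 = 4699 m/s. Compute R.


Z1 = 2702 * 3701 = 10000102
Z2 = 2784 * 4699 = 13082016
R = (13082016 - 10000102) / (13082016 + 10000102) = 3081914 / 23082118 = 0.1335

0.1335


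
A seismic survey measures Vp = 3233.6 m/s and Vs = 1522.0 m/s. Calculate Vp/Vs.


Vp/Vs = 3233.6 / 1522.0
= 2.1246

2.1246


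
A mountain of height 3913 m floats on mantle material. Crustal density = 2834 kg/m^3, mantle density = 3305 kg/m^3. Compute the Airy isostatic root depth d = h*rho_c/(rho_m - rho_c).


rho_m - rho_c = 3305 - 2834 = 471
d = 3913 * 2834 / 471
= 11089442 / 471
= 23544.46 m

23544.46


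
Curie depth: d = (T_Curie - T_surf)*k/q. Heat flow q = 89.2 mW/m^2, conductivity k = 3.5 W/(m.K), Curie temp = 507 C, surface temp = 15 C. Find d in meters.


T_Curie - T_surf = 507 - 15 = 492 C
Convert q to W/m^2: 89.2 mW/m^2 = 0.0892 W/m^2
d = 492 * 3.5 / 0.0892 = 19304.93 m

19304.93


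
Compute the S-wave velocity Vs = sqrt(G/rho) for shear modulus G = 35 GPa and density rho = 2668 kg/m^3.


Convert G to Pa: G = 35e9 Pa
Compute G/rho = 35e9 / 2668 = 13118440.7796
Vs = sqrt(13118440.7796) = 3621.94 m/s

3621.94


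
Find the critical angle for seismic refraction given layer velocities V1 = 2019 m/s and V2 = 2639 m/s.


V1/V2 = 2019/2639 = 0.765063
theta_c = arcsin(0.765063) = 49.9126 degrees

49.9126


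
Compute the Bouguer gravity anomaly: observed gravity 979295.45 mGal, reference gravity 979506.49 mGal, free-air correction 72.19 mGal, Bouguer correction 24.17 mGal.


BA = g_obs - g_ref + FAC - BC
= 979295.45 - 979506.49 + 72.19 - 24.17
= -163.02 mGal

-163.02


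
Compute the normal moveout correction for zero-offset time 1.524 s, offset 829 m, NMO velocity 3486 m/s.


x/Vnmo = 829/3486 = 0.237808
(x/Vnmo)^2 = 0.056553
t0^2 = 2.322576
sqrt(2.322576 + 0.056553) = 1.542442
dt = 1.542442 - 1.524 = 0.018442

0.018442


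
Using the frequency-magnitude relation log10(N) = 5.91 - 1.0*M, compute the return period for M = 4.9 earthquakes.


log10(N) = 5.91 - 1.0*4.9 = 1.01
N = 10^1.01 = 10.23293
T = 1/N = 1/10.23293 = 0.0977 years

0.0977


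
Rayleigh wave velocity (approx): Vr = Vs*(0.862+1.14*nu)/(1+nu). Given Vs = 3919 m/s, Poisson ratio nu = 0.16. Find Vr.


Numerator factor = 0.862 + 1.14*0.16 = 1.0444
Denominator = 1 + 0.16 = 1.16
Vr = 3919 * 1.0444 / 1.16 = 3528.45 m/s

3528.45


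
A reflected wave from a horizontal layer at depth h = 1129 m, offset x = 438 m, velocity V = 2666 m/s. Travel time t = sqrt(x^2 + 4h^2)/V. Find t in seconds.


x^2 + 4h^2 = 438^2 + 4*1129^2 = 191844 + 5098564 = 5290408
sqrt(5290408) = 2300.0887
t = 2300.0887 / 2666 = 0.8627 s

0.8627


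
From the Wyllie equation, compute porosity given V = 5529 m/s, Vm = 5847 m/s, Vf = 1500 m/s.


1/V - 1/Vm = 1/5529 - 1/5847 = 9.84e-06
1/Vf - 1/Vm = 1/1500 - 1/5847 = 0.00049564
phi = 9.84e-06 / 0.00049564 = 0.0198

0.0198


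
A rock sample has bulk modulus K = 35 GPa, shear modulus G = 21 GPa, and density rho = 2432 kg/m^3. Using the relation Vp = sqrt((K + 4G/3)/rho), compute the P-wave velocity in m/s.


First compute the effective modulus:
K + 4G/3 = 35e9 + 4*21e9/3 = 63000000000.0 Pa
Then divide by density:
63000000000.0 / 2432 = 25904605.2632 Pa/(kg/m^3)
Take the square root:
Vp = sqrt(25904605.2632) = 5089.66 m/s

5089.66


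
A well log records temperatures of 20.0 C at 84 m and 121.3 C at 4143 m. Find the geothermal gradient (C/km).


dT = 121.3 - 20.0 = 101.3 C
dz = 4143 - 84 = 4059 m
gradient = dT/dz * 1000 = 101.3/4059 * 1000 = 24.9569 C/km

24.9569


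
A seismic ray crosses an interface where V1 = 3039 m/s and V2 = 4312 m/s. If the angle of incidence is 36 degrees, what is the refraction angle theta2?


sin(theta1) = sin(36 deg) = 0.587785
sin(theta2) = V2/V1 * sin(theta1) = 4312/3039 * 0.587785 = 0.834001
theta2 = arcsin(0.834001) = 56.512 degrees

56.512


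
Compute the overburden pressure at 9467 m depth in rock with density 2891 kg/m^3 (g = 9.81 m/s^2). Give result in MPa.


P = rho * g * z / 1e6
= 2891 * 9.81 * 9467 / 1e6
= 268490841.57 / 1e6
= 268.4908 MPa

268.4908


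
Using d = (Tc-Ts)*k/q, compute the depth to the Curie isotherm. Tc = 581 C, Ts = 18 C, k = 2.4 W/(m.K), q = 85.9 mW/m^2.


T_Curie - T_surf = 581 - 18 = 563 C
Convert q to W/m^2: 85.9 mW/m^2 = 0.0859 W/m^2
d = 563 * 2.4 / 0.0859 = 15729.92 m

15729.92


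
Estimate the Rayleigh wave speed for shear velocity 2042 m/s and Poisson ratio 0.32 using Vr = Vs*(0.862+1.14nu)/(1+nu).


Numerator factor = 0.862 + 1.14*0.32 = 1.2268
Denominator = 1 + 0.32 = 1.32
Vr = 2042 * 1.2268 / 1.32 = 1897.82 m/s

1897.82


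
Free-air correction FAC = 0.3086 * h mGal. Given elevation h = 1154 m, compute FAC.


FAC = 0.3086 * h
= 0.3086 * 1154
= 356.1244 mGal

356.1244


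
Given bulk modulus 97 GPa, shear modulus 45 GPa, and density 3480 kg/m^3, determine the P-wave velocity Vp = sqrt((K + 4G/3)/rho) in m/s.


First compute the effective modulus:
K + 4G/3 = 97e9 + 4*45e9/3 = 157000000000.0 Pa
Then divide by density:
157000000000.0 / 3480 = 45114942.5287 Pa/(kg/m^3)
Take the square root:
Vp = sqrt(45114942.5287) = 6716.77 m/s

6716.77


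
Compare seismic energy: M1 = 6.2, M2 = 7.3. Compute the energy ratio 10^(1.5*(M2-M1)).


M2 - M1 = 7.3 - 6.2 = 1.1
1.5 * 1.1 = 1.65
ratio = 10^1.65 = 44.67

44.67


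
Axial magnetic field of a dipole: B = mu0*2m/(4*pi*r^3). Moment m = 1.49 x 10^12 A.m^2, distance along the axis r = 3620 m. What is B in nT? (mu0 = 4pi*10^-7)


m = 1.49 x 10^12 = 1490000000000 A.m^2
2m = 2980000000000 A.m^2
r^3 = 3620^3 = 47437928000
B = (4pi*10^-7) * 2980000000000 / (4*pi * 47437928000) * 1e9
= 3744778.443079 / 596122584425.29 * 1e9
= 6281.8933 nT

6281.8933


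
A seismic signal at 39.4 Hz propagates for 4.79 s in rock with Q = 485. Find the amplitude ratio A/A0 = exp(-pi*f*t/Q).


pi*f*t/Q = pi*39.4*4.79/485 = 1.222475
A/A0 = exp(-1.222475) = 0.2945

0.2945


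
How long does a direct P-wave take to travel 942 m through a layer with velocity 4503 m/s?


t = x / V
= 942 / 4503
= 0.2092 s

0.2092


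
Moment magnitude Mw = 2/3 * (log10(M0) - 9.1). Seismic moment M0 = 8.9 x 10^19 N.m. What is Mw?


log10(M0) = log10(8.9 x 10^19) = 19.9494
Mw = 2/3 * (19.9494 - 9.1)
= 2/3 * 10.8494
= 7.23

7.23


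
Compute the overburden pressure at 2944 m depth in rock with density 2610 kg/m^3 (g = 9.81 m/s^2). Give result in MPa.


P = rho * g * z / 1e6
= 2610 * 9.81 * 2944 / 1e6
= 75378470.4 / 1e6
= 75.3785 MPa

75.3785


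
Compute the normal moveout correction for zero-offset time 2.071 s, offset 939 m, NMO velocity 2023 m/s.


x/Vnmo = 939/2023 = 0.464162
(x/Vnmo)^2 = 0.215446
t0^2 = 4.289041
sqrt(4.289041 + 0.215446) = 2.122378
dt = 2.122378 - 2.071 = 0.051378

0.051378


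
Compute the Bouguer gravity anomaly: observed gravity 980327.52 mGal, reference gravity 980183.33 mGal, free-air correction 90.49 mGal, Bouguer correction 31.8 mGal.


BA = g_obs - g_ref + FAC - BC
= 980327.52 - 980183.33 + 90.49 - 31.8
= 202.88 mGal

202.88


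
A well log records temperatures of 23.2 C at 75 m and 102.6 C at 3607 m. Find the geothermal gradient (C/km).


dT = 102.6 - 23.2 = 79.4 C
dz = 3607 - 75 = 3532 m
gradient = dT/dz * 1000 = 79.4/3532 * 1000 = 22.4802 C/km

22.4802


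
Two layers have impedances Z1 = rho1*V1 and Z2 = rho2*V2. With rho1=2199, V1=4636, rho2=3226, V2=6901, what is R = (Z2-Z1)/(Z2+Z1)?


Z1 = 2199 * 4636 = 10194564
Z2 = 3226 * 6901 = 22262626
R = (22262626 - 10194564) / (22262626 + 10194564) = 12068062 / 32457190 = 0.3718

0.3718


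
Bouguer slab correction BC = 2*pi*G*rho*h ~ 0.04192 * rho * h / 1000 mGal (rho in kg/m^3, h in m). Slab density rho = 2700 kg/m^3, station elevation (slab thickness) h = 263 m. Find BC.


BC = 0.04192 * rho * h / 1000
= 0.04192 * 2700 * 263 / 1000
= 29.7674 mGal

29.7674


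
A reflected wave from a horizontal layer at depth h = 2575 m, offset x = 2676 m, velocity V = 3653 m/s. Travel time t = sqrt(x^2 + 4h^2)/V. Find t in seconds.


x^2 + 4h^2 = 2676^2 + 4*2575^2 = 7160976 + 26522500 = 33683476
sqrt(33683476) = 5803.7467
t = 5803.7467 / 3653 = 1.5888 s

1.5888


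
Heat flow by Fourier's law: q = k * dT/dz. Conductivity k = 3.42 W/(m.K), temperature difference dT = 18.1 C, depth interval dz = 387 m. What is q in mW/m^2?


q = k * dT / dz * 1000
= 3.42 * 18.1 / 387 * 1000
= 0.159953 * 1000
= 159.9535 mW/m^2

159.9535


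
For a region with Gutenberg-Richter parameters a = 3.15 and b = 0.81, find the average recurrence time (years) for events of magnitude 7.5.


log10(N) = 3.15 - 0.81*7.5 = -2.925
N = 10^-2.925 = 0.001189
T = 1/N = 1/0.001189 = 841.3951 years

841.3951


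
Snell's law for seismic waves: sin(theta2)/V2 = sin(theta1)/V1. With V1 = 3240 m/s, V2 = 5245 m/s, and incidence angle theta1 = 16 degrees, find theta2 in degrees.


sin(theta1) = sin(16 deg) = 0.275637
sin(theta2) = V2/V1 * sin(theta1) = 5245/3240 * 0.275637 = 0.446209
theta2 = arcsin(0.446209) = 26.5007 degrees

26.5007


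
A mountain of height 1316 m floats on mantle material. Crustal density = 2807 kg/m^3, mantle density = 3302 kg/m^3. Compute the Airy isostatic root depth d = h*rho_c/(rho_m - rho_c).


rho_m - rho_c = 3302 - 2807 = 495
d = 1316 * 2807 / 495
= 3694012 / 495
= 7462.65 m

7462.65


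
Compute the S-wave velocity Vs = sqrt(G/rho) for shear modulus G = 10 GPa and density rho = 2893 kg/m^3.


Convert G to Pa: G = 10e9 Pa
Compute G/rho = 10e9 / 2893 = 3456619.4262
Vs = sqrt(3456619.4262) = 1859.2 m/s

1859.2


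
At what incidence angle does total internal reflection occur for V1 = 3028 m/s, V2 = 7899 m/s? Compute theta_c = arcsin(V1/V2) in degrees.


V1/V2 = 3028/7899 = 0.38334
theta_c = arcsin(0.38334) = 22.5407 degrees

22.5407


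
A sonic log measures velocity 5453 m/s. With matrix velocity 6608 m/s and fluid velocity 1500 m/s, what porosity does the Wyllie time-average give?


1/V - 1/Vm = 1/5453 - 1/6608 = 3.205e-05
1/Vf - 1/Vm = 1/1500 - 1/6608 = 0.00051533
phi = 3.205e-05 / 0.00051533 = 0.0622

0.0622


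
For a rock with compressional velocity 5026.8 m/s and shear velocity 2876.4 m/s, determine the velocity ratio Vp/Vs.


Vp/Vs = 5026.8 / 2876.4
= 1.7476

1.7476


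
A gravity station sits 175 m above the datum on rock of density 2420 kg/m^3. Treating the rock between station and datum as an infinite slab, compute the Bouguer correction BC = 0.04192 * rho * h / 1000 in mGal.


BC = 0.04192 * rho * h / 1000
= 0.04192 * 2420 * 175 / 1000
= 17.7531 mGal

17.7531


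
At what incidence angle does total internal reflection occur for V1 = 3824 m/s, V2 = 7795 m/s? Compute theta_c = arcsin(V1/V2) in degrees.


V1/V2 = 3824/7795 = 0.490571
theta_c = arcsin(0.490571) = 29.3781 degrees

29.3781


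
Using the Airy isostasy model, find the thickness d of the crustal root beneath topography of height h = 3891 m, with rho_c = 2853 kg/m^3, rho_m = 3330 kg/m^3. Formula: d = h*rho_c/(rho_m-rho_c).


rho_m - rho_c = 3330 - 2853 = 477
d = 3891 * 2853 / 477
= 11101023 / 477
= 23272.58 m

23272.58


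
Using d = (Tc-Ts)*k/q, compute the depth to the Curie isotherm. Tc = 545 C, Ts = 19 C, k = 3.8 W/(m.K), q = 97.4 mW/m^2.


T_Curie - T_surf = 545 - 19 = 526 C
Convert q to W/m^2: 97.4 mW/m^2 = 0.0974 W/m^2
d = 526 * 3.8 / 0.0974 = 20521.56 m

20521.56


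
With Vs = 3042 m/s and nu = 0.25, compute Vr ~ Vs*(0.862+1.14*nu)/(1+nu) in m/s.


Numerator factor = 0.862 + 1.14*0.25 = 1.147
Denominator = 1 + 0.25 = 1.25
Vr = 3042 * 1.147 / 1.25 = 2791.34 m/s

2791.34


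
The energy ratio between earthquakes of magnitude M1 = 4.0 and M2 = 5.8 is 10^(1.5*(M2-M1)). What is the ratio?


M2 - M1 = 5.8 - 4.0 = 1.8
1.5 * 1.8 = 2.7
ratio = 10^2.7 = 501.19

501.19


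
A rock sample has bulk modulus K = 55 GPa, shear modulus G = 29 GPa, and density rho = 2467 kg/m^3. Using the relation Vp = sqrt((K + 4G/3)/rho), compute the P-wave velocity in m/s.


First compute the effective modulus:
K + 4G/3 = 55e9 + 4*29e9/3 = 93666666666.67 Pa
Then divide by density:
93666666666.67 / 2467 = 37967842.1835 Pa/(kg/m^3)
Take the square root:
Vp = sqrt(37967842.1835) = 6161.81 m/s

6161.81


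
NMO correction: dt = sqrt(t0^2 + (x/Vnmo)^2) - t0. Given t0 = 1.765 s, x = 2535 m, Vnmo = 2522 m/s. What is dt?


x/Vnmo = 2535/2522 = 1.005155
(x/Vnmo)^2 = 1.010336
t0^2 = 3.115225
sqrt(3.115225 + 1.010336) = 2.031148
dt = 2.031148 - 1.765 = 0.266148

0.266148


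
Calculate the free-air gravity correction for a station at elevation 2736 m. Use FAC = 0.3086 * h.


FAC = 0.3086 * h
= 0.3086 * 2736
= 844.3296 mGal

844.3296


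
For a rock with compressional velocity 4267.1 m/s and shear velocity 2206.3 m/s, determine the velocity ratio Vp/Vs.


Vp/Vs = 4267.1 / 2206.3
= 1.9341

1.9341


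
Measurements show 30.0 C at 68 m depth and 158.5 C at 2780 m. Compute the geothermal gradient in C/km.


dT = 158.5 - 30.0 = 128.5 C
dz = 2780 - 68 = 2712 m
gradient = dT/dz * 1000 = 128.5/2712 * 1000 = 47.382 C/km

47.382


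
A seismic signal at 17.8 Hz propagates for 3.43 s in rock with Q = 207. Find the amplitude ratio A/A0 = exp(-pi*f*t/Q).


pi*f*t/Q = pi*17.8*3.43/207 = 0.926603
A/A0 = exp(-0.926603) = 0.395896

0.395896


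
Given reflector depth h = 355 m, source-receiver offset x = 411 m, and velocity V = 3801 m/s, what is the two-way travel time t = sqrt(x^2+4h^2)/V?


x^2 + 4h^2 = 411^2 + 4*355^2 = 168921 + 504100 = 673021
sqrt(673021) = 820.3786
t = 820.3786 / 3801 = 0.2158 s

0.2158


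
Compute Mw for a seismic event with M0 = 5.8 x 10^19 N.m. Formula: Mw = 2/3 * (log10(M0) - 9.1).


log10(M0) = log10(5.8 x 10^19) = 19.7634
Mw = 2/3 * (19.7634 - 9.1)
= 2/3 * 10.6634
= 7.11

7.11


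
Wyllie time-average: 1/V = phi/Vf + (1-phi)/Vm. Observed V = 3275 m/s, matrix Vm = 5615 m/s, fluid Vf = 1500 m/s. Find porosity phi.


1/V - 1/Vm = 1/3275 - 1/5615 = 0.00012725
1/Vf - 1/Vm = 1/1500 - 1/5615 = 0.00048857
phi = 0.00012725 / 0.00048857 = 0.2605

0.2605


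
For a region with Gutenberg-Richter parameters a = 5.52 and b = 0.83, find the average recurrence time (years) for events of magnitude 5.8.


log10(N) = 5.52 - 0.83*5.8 = 0.706
N = 10^0.706 = 5.081594
T = 1/N = 1/5.081594 = 0.1968 years

0.1968


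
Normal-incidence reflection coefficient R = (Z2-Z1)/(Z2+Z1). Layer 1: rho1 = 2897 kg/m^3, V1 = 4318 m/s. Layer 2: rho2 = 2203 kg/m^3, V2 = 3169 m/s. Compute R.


Z1 = 2897 * 4318 = 12509246
Z2 = 2203 * 3169 = 6981307
R = (6981307 - 12509246) / (6981307 + 12509246) = -5527939 / 19490553 = -0.2836

-0.2836


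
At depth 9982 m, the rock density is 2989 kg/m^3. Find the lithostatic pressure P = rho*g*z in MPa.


P = rho * g * z / 1e6
= 2989 * 9.81 * 9982 / 1e6
= 292693102.38 / 1e6
= 292.6931 MPa

292.6931


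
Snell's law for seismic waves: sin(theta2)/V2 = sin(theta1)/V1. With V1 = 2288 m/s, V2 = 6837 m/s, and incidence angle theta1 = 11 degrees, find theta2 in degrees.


sin(theta1) = sin(11 deg) = 0.190809
sin(theta2) = V2/V1 * sin(theta1) = 6837/2288 * 0.190809 = 0.570175
theta2 = arcsin(0.570175) = 34.7625 degrees

34.7625


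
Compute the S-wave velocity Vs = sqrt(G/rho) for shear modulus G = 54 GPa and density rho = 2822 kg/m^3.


Convert G to Pa: G = 54e9 Pa
Compute G/rho = 54e9 / 2822 = 19135364.9894
Vs = sqrt(19135364.9894) = 4374.4 m/s

4374.4


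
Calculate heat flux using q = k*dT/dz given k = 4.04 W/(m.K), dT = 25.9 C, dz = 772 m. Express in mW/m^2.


q = k * dT / dz * 1000
= 4.04 * 25.9 / 772 * 1000
= 0.135539 * 1000
= 135.5389 mW/m^2

135.5389


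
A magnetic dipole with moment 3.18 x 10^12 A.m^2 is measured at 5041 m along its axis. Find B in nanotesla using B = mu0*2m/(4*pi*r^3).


m = 3.18 x 10^12 = 3180000000000 A.m^2
2m = 6360000000000 A.m^2
r^3 = 5041^3 = 128100283921
B = (4pi*10^-7) * 6360000000000 / (4*pi * 128100283921) * 1e9
= 7992211.710732 / 1609755643555.92 * 1e9
= 4964.8602 nT

4964.8602


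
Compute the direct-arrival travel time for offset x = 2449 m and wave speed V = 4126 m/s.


t = x / V
= 2449 / 4126
= 0.5936 s

0.5936


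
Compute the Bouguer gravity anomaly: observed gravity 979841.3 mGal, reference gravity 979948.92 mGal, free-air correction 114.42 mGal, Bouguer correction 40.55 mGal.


BA = g_obs - g_ref + FAC - BC
= 979841.3 - 979948.92 + 114.42 - 40.55
= -33.75 mGal

-33.75


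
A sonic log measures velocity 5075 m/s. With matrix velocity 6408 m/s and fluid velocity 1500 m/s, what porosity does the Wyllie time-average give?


1/V - 1/Vm = 1/5075 - 1/6408 = 4.099e-05
1/Vf - 1/Vm = 1/1500 - 1/6408 = 0.00051061
phi = 4.099e-05 / 0.00051061 = 0.0803

0.0803


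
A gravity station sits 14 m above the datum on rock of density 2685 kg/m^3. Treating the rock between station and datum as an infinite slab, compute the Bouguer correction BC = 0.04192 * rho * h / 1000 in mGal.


BC = 0.04192 * rho * h / 1000
= 0.04192 * 2685 * 14 / 1000
= 1.5758 mGal

1.5758


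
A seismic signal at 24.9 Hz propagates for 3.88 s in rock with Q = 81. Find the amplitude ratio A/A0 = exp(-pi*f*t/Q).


pi*f*t/Q = pi*24.9*3.88/81 = 3.747106
A/A0 = exp(-3.747106) = 0.023586

0.023586


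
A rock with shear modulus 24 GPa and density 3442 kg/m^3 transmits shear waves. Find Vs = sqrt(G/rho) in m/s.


Convert G to Pa: G = 24e9 Pa
Compute G/rho = 24e9 / 3442 = 6972690.2963
Vs = sqrt(6972690.2963) = 2640.59 m/s

2640.59


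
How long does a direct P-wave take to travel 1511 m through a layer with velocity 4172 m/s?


t = x / V
= 1511 / 4172
= 0.3622 s

0.3622


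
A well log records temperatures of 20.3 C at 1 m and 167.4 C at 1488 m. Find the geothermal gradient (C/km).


dT = 167.4 - 20.3 = 147.1 C
dz = 1488 - 1 = 1487 m
gradient = dT/dz * 1000 = 147.1/1487 * 1000 = 98.924 C/km

98.924


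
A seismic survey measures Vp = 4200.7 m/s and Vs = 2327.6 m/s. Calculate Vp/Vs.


Vp/Vs = 4200.7 / 2327.6
= 1.8047

1.8047


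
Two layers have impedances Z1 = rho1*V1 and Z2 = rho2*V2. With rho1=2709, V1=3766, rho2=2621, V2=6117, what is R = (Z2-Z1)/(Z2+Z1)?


Z1 = 2709 * 3766 = 10202094
Z2 = 2621 * 6117 = 16032657
R = (16032657 - 10202094) / (16032657 + 10202094) = 5830563 / 26234751 = 0.2222

0.2222


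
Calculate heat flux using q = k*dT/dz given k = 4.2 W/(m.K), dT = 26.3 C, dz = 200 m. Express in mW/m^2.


q = k * dT / dz * 1000
= 4.2 * 26.3 / 200 * 1000
= 0.5523 * 1000
= 552.3 mW/m^2

552.3


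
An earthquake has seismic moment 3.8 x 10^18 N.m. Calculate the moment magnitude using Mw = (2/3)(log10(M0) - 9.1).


log10(M0) = log10(3.8 x 10^18) = 18.5798
Mw = 2/3 * (18.5798 - 9.1)
= 2/3 * 9.4798
= 6.32

6.32


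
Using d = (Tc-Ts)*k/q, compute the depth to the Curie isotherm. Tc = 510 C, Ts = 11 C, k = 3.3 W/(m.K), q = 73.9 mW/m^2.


T_Curie - T_surf = 510 - 11 = 499 C
Convert q to W/m^2: 73.9 mW/m^2 = 0.0739 W/m^2
d = 499 * 3.3 / 0.0739 = 22282.81 m

22282.81


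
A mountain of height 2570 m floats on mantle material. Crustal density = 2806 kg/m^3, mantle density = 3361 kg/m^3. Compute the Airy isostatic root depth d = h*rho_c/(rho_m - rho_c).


rho_m - rho_c = 3361 - 2806 = 555
d = 2570 * 2806 / 555
= 7211420 / 555
= 12993.55 m

12993.55


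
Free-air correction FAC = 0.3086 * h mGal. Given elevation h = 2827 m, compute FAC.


FAC = 0.3086 * h
= 0.3086 * 2827
= 872.4122 mGal

872.4122


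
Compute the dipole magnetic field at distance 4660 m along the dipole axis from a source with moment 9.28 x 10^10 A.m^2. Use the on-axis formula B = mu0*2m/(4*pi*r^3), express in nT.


m = 9.28 x 10^10 = 92800000000 A.m^2
2m = 185600000000 A.m^2
r^3 = 4660^3 = 101194696000
B = (4pi*10^-7) * 185600000000 / (4*pi * 101194696000) * 1e9
= 233231.838603 / 1271650054143.41 * 1e9
= 183.4088 nT

183.4088


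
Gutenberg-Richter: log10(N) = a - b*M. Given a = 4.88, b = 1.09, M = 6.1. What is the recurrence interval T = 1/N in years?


log10(N) = 4.88 - 1.09*6.1 = -1.769
N = 10^-1.769 = 0.017022
T = 1/N = 1/0.017022 = 58.7489 years

58.7489


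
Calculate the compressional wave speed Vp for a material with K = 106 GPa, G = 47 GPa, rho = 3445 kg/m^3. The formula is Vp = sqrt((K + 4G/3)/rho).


First compute the effective modulus:
K + 4G/3 = 106e9 + 4*47e9/3 = 168666666666.67 Pa
Then divide by density:
168666666666.67 / 3445 = 48959845.1863 Pa/(kg/m^3)
Take the square root:
Vp = sqrt(48959845.1863) = 6997.13 m/s

6997.13


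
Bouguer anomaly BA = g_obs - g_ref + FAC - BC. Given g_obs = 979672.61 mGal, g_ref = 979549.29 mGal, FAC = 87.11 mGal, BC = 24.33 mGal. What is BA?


BA = g_obs - g_ref + FAC - BC
= 979672.61 - 979549.29 + 87.11 - 24.33
= 186.1 mGal

186.1


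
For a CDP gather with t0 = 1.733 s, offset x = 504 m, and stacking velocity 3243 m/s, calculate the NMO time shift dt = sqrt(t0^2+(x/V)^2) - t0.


x/Vnmo = 504/3243 = 0.155412
(x/Vnmo)^2 = 0.024153
t0^2 = 3.003289
sqrt(3.003289 + 0.024153) = 1.739955
dt = 1.739955 - 1.733 = 0.006955

0.006955


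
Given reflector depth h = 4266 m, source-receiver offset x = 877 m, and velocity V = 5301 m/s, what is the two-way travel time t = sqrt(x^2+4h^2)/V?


x^2 + 4h^2 = 877^2 + 4*4266^2 = 769129 + 72795024 = 73564153
sqrt(73564153) = 8576.9548
t = 8576.9548 / 5301 = 1.618 s

1.618


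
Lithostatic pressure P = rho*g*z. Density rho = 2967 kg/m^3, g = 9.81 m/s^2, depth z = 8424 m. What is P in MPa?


P = rho * g * z / 1e6
= 2967 * 9.81 * 8424 / 1e6
= 245191218.48 / 1e6
= 245.1912 MPa

245.1912


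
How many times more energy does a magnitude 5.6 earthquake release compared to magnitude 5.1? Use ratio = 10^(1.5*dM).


M2 - M1 = 5.6 - 5.1 = 0.5
1.5 * 0.5 = 0.75
ratio = 10^0.75 = 5.62

5.62


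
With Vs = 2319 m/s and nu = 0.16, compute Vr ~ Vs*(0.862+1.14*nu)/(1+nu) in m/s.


Numerator factor = 0.862 + 1.14*0.16 = 1.0444
Denominator = 1 + 0.16 = 1.16
Vr = 2319 * 1.0444 / 1.16 = 2087.9 m/s

2087.9


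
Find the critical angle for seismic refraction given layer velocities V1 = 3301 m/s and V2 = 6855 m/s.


V1/V2 = 3301/6855 = 0.481546
theta_c = arcsin(0.481546) = 28.7864 degrees

28.7864


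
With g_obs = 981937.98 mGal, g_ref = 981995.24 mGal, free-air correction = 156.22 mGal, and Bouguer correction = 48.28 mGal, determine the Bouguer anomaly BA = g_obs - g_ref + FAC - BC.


BA = g_obs - g_ref + FAC - BC
= 981937.98 - 981995.24 + 156.22 - 48.28
= 50.68 mGal

50.68


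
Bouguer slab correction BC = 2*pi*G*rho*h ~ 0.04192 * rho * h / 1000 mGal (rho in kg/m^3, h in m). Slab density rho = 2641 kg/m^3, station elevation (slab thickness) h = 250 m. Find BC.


BC = 0.04192 * rho * h / 1000
= 0.04192 * 2641 * 250 / 1000
= 27.6777 mGal

27.6777


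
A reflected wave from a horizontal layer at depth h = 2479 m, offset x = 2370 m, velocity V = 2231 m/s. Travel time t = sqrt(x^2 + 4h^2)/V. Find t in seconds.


x^2 + 4h^2 = 2370^2 + 4*2479^2 = 5616900 + 24581764 = 30198664
sqrt(30198664) = 5495.3311
t = 5495.3311 / 2231 = 2.4632 s

2.4632


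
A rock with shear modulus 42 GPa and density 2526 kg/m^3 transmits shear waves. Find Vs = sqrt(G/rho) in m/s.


Convert G to Pa: G = 42e9 Pa
Compute G/rho = 42e9 / 2526 = 16627078.3848
Vs = sqrt(16627078.3848) = 4077.63 m/s

4077.63


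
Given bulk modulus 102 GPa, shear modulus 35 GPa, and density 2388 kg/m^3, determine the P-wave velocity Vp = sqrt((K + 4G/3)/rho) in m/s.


First compute the effective modulus:
K + 4G/3 = 102e9 + 4*35e9/3 = 148666666666.67 Pa
Then divide by density:
148666666666.67 / 2388 = 62255723.0597 Pa/(kg/m^3)
Take the square root:
Vp = sqrt(62255723.0597) = 7890.23 m/s

7890.23


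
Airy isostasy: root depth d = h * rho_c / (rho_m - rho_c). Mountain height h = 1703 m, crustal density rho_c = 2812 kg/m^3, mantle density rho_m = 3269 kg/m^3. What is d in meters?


rho_m - rho_c = 3269 - 2812 = 457
d = 1703 * 2812 / 457
= 4788836 / 457
= 10478.85 m

10478.85


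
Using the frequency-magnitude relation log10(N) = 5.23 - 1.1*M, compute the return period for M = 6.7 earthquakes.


log10(N) = 5.23 - 1.1*6.7 = -2.14
N = 10^-2.14 = 0.007244
T = 1/N = 1/0.007244 = 138.0384 years

138.0384


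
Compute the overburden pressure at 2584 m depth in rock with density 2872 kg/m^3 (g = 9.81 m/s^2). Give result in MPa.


P = rho * g * z / 1e6
= 2872 * 9.81 * 2584 / 1e6
= 72802442.88 / 1e6
= 72.8024 MPa

72.8024


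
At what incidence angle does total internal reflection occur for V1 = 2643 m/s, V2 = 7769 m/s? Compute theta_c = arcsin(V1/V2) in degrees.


V1/V2 = 2643/7769 = 0.340198
theta_c = arcsin(0.340198) = 19.889 degrees

19.889


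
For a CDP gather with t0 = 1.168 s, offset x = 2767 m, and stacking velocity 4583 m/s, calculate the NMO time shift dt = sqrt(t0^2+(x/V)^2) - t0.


x/Vnmo = 2767/4583 = 0.603753
(x/Vnmo)^2 = 0.364518
t0^2 = 1.364224
sqrt(1.364224 + 0.364518) = 1.314816
dt = 1.314816 - 1.168 = 0.146816

0.146816


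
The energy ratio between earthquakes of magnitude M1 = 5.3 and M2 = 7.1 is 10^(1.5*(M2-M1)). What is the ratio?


M2 - M1 = 7.1 - 5.3 = 1.8
1.5 * 1.8 = 2.7
ratio = 10^2.7 = 501.19

501.19


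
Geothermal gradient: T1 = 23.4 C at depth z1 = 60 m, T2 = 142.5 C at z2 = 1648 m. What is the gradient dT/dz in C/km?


dT = 142.5 - 23.4 = 119.1 C
dz = 1648 - 60 = 1588 m
gradient = dT/dz * 1000 = 119.1/1588 * 1000 = 75.0 C/km

75.0


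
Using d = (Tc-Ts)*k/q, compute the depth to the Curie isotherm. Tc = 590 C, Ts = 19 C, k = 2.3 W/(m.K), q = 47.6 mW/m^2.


T_Curie - T_surf = 590 - 19 = 571 C
Convert q to W/m^2: 47.6 mW/m^2 = 0.0476 W/m^2
d = 571 * 2.3 / 0.0476 = 27590.34 m

27590.34


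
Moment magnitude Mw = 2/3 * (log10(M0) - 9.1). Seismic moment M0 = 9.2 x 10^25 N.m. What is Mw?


log10(M0) = log10(9.2 x 10^25) = 25.9638
Mw = 2/3 * (25.9638 - 9.1)
= 2/3 * 16.8638
= 11.24

11.24


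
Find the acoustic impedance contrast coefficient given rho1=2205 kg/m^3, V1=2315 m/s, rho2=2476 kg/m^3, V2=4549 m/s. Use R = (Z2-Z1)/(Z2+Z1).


Z1 = 2205 * 2315 = 5104575
Z2 = 2476 * 4549 = 11263324
R = (11263324 - 5104575) / (11263324 + 5104575) = 6158749 / 16367899 = 0.3763

0.3763


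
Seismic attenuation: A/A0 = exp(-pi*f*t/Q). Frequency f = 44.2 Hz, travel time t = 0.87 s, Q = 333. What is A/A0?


pi*f*t/Q = pi*44.2*0.87/333 = 0.362783
A/A0 = exp(-0.362783) = 0.695737

0.695737


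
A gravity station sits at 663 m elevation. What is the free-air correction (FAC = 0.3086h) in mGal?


FAC = 0.3086 * h
= 0.3086 * 663
= 204.6018 mGal

204.6018


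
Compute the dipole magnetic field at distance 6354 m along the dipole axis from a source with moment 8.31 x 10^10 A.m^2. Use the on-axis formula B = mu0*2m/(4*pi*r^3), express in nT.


m = 8.31 x 10^10 = 83100000000 A.m^2
2m = 166200000000 A.m^2
r^3 = 6354^3 = 256532049864
B = (4pi*10^-7) * 166200000000 / (4*pi * 256532049864) * 1e9
= 208853.079611 / 3223676813052.29 * 1e9
= 64.7872 nT

64.7872


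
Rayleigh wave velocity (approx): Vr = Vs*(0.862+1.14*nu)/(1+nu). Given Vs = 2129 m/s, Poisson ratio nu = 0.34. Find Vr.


Numerator factor = 0.862 + 1.14*0.34 = 1.2496
Denominator = 1 + 0.34 = 1.34
Vr = 2129 * 1.2496 / 1.34 = 1985.37 m/s

1985.37


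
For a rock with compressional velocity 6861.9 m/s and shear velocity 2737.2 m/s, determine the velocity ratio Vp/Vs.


Vp/Vs = 6861.9 / 2737.2
= 2.5069

2.5069


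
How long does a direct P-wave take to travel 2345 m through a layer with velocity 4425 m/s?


t = x / V
= 2345 / 4425
= 0.5299 s

0.5299


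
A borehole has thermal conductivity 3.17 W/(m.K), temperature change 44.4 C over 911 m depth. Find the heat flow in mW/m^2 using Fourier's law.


q = k * dT / dz * 1000
= 3.17 * 44.4 / 911 * 1000
= 0.154498 * 1000
= 154.4984 mW/m^2

154.4984


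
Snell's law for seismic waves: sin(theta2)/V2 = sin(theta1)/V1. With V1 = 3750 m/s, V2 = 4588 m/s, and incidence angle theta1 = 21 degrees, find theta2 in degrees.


sin(theta1) = sin(21 deg) = 0.358368
sin(theta2) = V2/V1 * sin(theta1) = 4588/3750 * 0.358368 = 0.438451
theta2 = arcsin(0.438451) = 26.0051 degrees

26.0051


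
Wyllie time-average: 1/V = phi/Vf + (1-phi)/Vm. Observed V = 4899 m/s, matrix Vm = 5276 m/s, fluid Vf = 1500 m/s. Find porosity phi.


1/V - 1/Vm = 1/4899 - 1/5276 = 1.459e-05
1/Vf - 1/Vm = 1/1500 - 1/5276 = 0.00047713
phi = 1.459e-05 / 0.00047713 = 0.0306

0.0306


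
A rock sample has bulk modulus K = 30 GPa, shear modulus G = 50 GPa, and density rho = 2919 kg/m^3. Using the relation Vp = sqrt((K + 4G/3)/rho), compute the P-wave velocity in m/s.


First compute the effective modulus:
K + 4G/3 = 30e9 + 4*50e9/3 = 96666666666.67 Pa
Then divide by density:
96666666666.67 / 2919 = 33116364.0516 Pa/(kg/m^3)
Take the square root:
Vp = sqrt(33116364.0516) = 5754.68 m/s

5754.68


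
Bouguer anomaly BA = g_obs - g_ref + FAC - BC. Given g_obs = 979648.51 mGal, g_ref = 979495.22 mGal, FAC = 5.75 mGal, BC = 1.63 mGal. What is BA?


BA = g_obs - g_ref + FAC - BC
= 979648.51 - 979495.22 + 5.75 - 1.63
= 157.41 mGal

157.41


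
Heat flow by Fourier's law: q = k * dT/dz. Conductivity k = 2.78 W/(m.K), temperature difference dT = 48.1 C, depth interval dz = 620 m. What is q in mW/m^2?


q = k * dT / dz * 1000
= 2.78 * 48.1 / 620 * 1000
= 0.215674 * 1000
= 215.6742 mW/m^2

215.6742


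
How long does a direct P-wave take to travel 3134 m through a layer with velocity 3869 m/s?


t = x / V
= 3134 / 3869
= 0.81 s

0.81
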